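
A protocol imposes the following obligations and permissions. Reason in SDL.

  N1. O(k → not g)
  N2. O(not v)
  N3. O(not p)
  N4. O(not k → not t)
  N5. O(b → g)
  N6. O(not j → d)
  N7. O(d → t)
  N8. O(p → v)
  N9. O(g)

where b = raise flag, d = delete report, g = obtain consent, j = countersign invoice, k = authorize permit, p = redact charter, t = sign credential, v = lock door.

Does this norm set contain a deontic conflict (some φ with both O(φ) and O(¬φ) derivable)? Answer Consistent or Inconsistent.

Consistent

Premise 8 is O(p → v), but O(p) is not derivable from the premises, so it does not yield O(v).
So O(v) is not derivable, and the apparent clash with O(not v) does not arise.
A world satisfying every obligation exists (e.g. b=false, d=false, g=true, j=true, k=false, p=false, t=false, v=false); no atom is both obligatory and forbidden, so the set is consistent.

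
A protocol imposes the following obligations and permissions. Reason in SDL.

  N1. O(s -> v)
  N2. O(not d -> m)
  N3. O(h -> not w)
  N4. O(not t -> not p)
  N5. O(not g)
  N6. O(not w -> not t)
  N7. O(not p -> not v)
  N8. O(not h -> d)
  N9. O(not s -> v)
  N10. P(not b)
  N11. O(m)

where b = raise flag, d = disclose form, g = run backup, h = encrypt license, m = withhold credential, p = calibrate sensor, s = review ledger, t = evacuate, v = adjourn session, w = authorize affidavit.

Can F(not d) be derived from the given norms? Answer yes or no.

By case analysis on not s: premise 9 gives O(not s -> v) and premise 1 gives O(s -> v), so O(v) either way.
The contrapositive of premise 7 (O(not p -> not v)) is O(v -> p), and O(v) is already established, so O(p).
The contrapositive of premise 4 (O(not t -> not p)) is O(p -> t), and O(p) is already established, so O(t).
Premise 6, O(not w -> not t), contraposes to O(t -> w); with O(t) we get O(w).
Premise 3 is O(h -> not w); contrapositively O(w -> not h). Since O(w) holds, K gives O(not h).
With premise 8, O(not h -> d), the K-axiom yields O(d).
Premises 2, 5, 10, 11 do not contribute to this derivation.
So O(d) holds, i.e. F(not d). The claim follows.

Yes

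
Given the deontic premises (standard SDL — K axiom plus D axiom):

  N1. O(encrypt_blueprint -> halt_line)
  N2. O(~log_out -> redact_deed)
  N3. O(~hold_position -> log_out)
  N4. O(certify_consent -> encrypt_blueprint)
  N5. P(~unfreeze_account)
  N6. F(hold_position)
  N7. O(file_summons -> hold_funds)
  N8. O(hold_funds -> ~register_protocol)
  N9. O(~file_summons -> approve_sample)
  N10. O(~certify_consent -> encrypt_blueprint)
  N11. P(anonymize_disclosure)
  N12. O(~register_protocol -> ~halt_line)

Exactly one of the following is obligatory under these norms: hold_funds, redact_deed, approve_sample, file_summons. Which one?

approve_sample

Premises 10 and 4 are O(~certify_consent -> encrypt_blueprint) and O(certify_consent -> encrypt_blueprint); every ideal world satisfies ~certify_consent or certify_consent, so in either case encrypt_blueprint holds — hence O(encrypt_blueprint).
Premise 1 is O(encrypt_blueprint -> halt_line); since O(encrypt_blueprint), deontic closure gives O(halt_line).
The contrapositive of premise 12 (O(~register_protocol -> ~halt_line)) is O(halt_line -> register_protocol), and O(halt_line) is already established, so O(register_protocol).
Premise 8 is O(hold_funds -> ~register_protocol); contrapositively O(register_protocol -> ~hold_funds). Since O(register_protocol) holds, K gives O(~hold_funds).
Premise 7 is O(file_summons -> hold_funds); contrapositively O(~hold_funds -> ~file_summons). Since O(~hold_funds) holds, K gives O(~file_summons).
With premise 9, O(~file_summons -> approve_sample), the K-axiom yields O(approve_sample).
So O(approve_sample) holds — approve_sample is obligatory. None of the other listed options is made obligatory by any chain of premises.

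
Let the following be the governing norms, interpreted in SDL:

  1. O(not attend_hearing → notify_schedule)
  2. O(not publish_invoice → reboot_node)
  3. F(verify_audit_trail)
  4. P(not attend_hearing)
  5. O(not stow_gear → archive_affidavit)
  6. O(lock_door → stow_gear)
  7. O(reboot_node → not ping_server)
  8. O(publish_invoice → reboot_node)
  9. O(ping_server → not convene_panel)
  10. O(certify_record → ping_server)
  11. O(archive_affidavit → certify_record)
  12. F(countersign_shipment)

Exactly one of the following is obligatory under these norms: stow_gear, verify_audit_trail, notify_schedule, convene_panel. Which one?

By case analysis on publish_invoice: premise 8 gives O(publish_invoice → reboot_node) and premise 2 gives O(not publish_invoice → reboot_node), so O(reboot_node) either way.
With premise 7, O(reboot_node → not ping_server), the K-axiom yields O(not ping_server).
The contrapositive of premise 10 (O(certify_record → ping_server)) is O(not ping_server → not certify_record), and O(not ping_server) is already established, so O(not certify_record).
Premise 11, O(archive_affidavit → certify_record), contraposes to O(not certify_record → not archive_affidavit); with O(not certify_record) we get O(not archive_affidavit).
Premise 5, O(not stow_gear → archive_affidavit), contraposes to O(not archive_affidavit → stow_gear); with O(not archive_affidavit) we get O(stow_gear).
So O(stow_gear) holds — stow_gear is obligatory. None of the other listed options is made obligatory by any chain of premises.

stow_gear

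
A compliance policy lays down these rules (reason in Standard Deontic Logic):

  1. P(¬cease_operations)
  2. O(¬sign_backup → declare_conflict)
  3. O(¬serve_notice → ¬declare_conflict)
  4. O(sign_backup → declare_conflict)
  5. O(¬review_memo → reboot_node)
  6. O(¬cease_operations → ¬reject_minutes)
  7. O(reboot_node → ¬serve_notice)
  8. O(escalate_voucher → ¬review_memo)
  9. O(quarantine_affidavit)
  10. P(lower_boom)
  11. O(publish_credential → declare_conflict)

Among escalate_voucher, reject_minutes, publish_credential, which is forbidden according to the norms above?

By case analysis on ¬sign_backup: premise 2 gives O(¬sign_backup → declare_conflict) and premise 4 gives O(sign_backup → declare_conflict), so O(declare_conflict) either way.
The contrapositive of premise 3 (O(¬serve_notice → ¬declare_conflict)) is O(declare_conflict → serve_notice), and O(declare_conflict) is already established, so O(serve_notice).
Premise 7, O(reboot_node → ¬serve_notice), contraposes to O(serve_notice → ¬reboot_node); with O(serve_notice) we get O(¬reboot_node).
Premise 5 is O(¬review_memo → reboot_node); contrapositively O(¬reboot_node → review_memo). Since O(¬reboot_node) holds, K gives O(review_memo).
Premise 8 is O(escalate_voucher → ¬review_memo); contrapositively O(review_memo → ¬escalate_voucher). Since O(review_memo) holds, K gives O(¬escalate_voucher).
So O(¬escalate_voucher) holds, i.e. escalate_voucher is forbidden. None of the other listed options is forbidden under the premises.

escalate_voucher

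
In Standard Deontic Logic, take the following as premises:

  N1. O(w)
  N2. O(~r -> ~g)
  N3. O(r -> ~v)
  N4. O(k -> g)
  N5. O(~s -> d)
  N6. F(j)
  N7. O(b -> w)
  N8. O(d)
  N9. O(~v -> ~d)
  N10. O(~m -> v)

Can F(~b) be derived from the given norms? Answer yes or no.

No

Premise 7 is O(b -> w); even if O(w) held, inferring O(b) would be affirming the consequent — invalid.
No other premise forces O(b). An ideal world satisfying every premise can still have ~b true, so F(~b) is not derivable.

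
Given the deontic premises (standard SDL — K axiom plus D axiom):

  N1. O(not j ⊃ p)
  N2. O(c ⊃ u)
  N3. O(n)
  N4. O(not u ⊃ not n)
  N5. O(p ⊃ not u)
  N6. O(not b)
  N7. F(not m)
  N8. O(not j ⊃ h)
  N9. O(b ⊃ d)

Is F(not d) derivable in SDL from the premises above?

No

Premise 9 is O(b ⊃ d), but O(b) is not derivable from the premises, so it does not yield O(d).
No other premise forces O(d). An ideal world satisfying every premise can still have not d true, so F(not d) is not derivable.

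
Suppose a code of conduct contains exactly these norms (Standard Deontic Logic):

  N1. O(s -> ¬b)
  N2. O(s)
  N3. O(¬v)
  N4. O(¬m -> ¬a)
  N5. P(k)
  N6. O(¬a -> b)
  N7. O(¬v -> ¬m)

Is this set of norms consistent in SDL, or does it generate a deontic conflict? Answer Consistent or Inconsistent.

Premise 2 states O(s) outright.
From O(s) and premise 1, O(s -> ¬b), we obtain O(¬b).
Premise 6, O(¬a -> b), contraposes to O(¬b -> a); with O(¬b) we get O(a).
Premise 4 is O(¬m -> ¬a); contrapositively O(a -> m). Since O(a) holds, K gives O(m).
Premise 7 is O(¬v -> ¬m); contrapositively O(m -> v). Since O(m) holds, K gives O(v).
But premise 3 directly asserts O(¬v).
We now have both O(v) and O(¬v) — v is simultaneously obligatory and forbidden, violating the D-axiom.

Inconsistent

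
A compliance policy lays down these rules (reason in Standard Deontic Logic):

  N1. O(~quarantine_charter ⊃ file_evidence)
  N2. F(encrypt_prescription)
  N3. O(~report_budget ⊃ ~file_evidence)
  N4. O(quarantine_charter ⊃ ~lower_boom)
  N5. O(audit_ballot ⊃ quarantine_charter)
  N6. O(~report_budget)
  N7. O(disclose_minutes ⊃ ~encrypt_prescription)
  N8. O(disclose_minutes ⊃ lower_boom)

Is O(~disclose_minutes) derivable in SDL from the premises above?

Yes

Premise 6 states O(~report_budget) outright.
Premise 3 is O(~report_budget ⊃ ~file_evidence); since O(~report_budget), deontic closure gives O(~file_evidence).
Premise 1, O(~quarantine_charter ⊃ file_evidence), contraposes to O(~file_evidence ⊃ quarantine_charter); with O(~file_evidence) we get O(quarantine_charter).
Premise 4 is O(quarantine_charter ⊃ ~lower_boom); since O(quarantine_charter), deontic closure gives O(~lower_boom).
Premise 8 is O(disclose_minutes ⊃ lower_boom); contrapositively O(~lower_boom ⊃ ~disclose_minutes). Since O(~lower_boom) holds, K gives O(~disclose_minutes).
Premises 2, 5, 7 do not contribute to this derivation.
So O(~disclose_minutes) follows.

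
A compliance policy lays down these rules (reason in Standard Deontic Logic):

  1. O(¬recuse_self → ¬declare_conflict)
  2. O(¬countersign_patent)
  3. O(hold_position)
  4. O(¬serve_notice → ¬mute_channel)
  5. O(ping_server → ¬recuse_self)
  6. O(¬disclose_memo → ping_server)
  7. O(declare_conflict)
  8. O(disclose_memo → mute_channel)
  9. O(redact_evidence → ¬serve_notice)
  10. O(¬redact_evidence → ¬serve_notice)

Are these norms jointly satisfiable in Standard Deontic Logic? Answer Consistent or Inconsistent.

Inconsistent

Premises 10 and 9 cover both cases: O(¬redact_evidence → ¬serve_notice) and O(redact_evidence → ¬serve_notice). Since ¬redact_evidence ∨ redact_evidence is a tautology, O(¬serve_notice) follows.
From O(¬serve_notice) and premise 4, O(¬serve_notice → ¬mute_channel), we obtain O(¬mute_channel).
The contrapositive of premise 8 (O(disclose_memo → mute_channel)) is O(¬mute_channel → ¬disclose_memo), and O(¬mute_channel) is already established, so O(¬disclose_memo).
Applying K to premise 6 (O(¬disclose_memo → ping_server)) and O(¬disclose_memo) yields O(ping_server).
Applying K to premise 5 (O(ping_server → ¬recuse_self)) and O(ping_server) yields O(¬recuse_self).
Premise 1 is O(¬recuse_self → ¬declare_conflict); since O(¬recuse_self), deontic closure gives O(¬declare_conflict).
However, premise 7 gives O(declare_conflict).
We now have both O(¬declare_conflict) and O(declare_conflict) — declare_conflict is simultaneously obligatory and forbidden, violating the D-axiom.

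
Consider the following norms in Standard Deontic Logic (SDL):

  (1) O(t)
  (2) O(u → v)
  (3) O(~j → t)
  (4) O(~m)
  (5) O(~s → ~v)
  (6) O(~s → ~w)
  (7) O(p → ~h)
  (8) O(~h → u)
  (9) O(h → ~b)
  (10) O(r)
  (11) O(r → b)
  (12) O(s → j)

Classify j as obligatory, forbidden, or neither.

Obligatory

Premise 10 states O(r) outright.
With premise 11, O(r → b), the K-axiom yields O(b).
Premise 9 is O(h → ~b); contrapositively O(b → ~h). Since O(b) holds, K gives O(~h).
Premise 8 is O(~h → u); since O(~h), deontic closure gives O(u).
With premise 2, O(u → v), the K-axiom yields O(v).
The contrapositive of premise 5 (O(~s → ~v)) is O(v → s), and O(v) is already established, so O(s).
From O(s) and premise 12, O(s → j), we obtain O(j).
Premises 1, 3, 4, 6, 7 do not contribute to this derivation.
Hence j is obligatory.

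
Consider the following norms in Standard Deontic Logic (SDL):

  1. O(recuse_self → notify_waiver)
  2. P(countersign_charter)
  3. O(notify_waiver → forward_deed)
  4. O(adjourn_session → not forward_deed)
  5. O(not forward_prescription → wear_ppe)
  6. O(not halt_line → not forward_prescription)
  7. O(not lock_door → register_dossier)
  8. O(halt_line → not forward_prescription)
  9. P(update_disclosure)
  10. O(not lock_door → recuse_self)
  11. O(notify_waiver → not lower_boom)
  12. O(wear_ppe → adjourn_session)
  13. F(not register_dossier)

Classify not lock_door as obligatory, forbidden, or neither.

Forbidden

Premises 6 and 8 cover both cases: O(not halt_line → not forward_prescription) and O(halt_line → not forward_prescription). Since not halt_line ∨ halt_line is a tautology, O(not forward_prescription) follows.
With premise 5, O(not forward_prescription → wear_ppe), the K-axiom yields O(wear_ppe).
With premise 12, O(wear_ppe → adjourn_session), the K-axiom yields O(adjourn_session).
From O(adjourn_session) and premise 4, O(adjourn_session → not forward_deed), we obtain O(not forward_deed).
Premise 3, O(notify_waiver → forward_deed), contraposes to O(not forward_deed → not notify_waiver); with O(not forward_deed) we get O(not notify_waiver).
Premise 1, O(recuse_self → notify_waiver), contraposes to O(not notify_waiver → not recuse_self); with O(not notify_waiver) we get O(not recuse_self).
Premise 10, O(not lock_door → recuse_self), contraposes to O(not recuse_self → lock_door); with O(not recuse_self) we get O(lock_door).
Premises 2, 7, 9, 11, 13 do not contribute to this derivation.
Thus O(lock_door), which is F(not lock_door): not lock_door is forbidden.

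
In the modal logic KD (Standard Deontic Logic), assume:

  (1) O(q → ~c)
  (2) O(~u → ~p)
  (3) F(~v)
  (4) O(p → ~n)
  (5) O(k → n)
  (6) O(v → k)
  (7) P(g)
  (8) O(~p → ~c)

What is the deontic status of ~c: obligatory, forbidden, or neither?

Obligatory

Premise 3, F(~v), is equivalent to O(v).
Applying K to premise 6 (O(v → k)) and O(v) yields O(k).
With premise 5, O(k → n), the K-axiom yields O(n).
Premise 4 is O(p → ~n); contrapositively O(n → ~p). Since O(n) holds, K gives O(~p).
With premise 8, O(~p → ~c), the K-axiom yields O(~c).
Premises 1, 2, 7 do not contribute to this derivation.
Hence ~c is obligatory.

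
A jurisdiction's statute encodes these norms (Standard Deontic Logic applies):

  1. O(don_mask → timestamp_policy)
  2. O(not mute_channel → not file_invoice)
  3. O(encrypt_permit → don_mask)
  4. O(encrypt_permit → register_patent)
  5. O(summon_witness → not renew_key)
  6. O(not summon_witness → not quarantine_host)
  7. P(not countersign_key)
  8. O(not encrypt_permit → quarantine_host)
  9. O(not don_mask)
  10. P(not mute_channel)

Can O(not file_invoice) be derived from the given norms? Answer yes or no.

Premise 2 is O(not mute_channel → not file_invoice), but O(not mute_channel) is not derivable from the premises (the permission P(not mute_channel) asserts only not O(mute_channel), not O(not mute_channel)), so it does not yield O(not file_invoice).
No other premise forces O(not file_invoice). An ideal world satisfying every premise can still have not file_invoice false, so O(not file_invoice) is not derivable.

No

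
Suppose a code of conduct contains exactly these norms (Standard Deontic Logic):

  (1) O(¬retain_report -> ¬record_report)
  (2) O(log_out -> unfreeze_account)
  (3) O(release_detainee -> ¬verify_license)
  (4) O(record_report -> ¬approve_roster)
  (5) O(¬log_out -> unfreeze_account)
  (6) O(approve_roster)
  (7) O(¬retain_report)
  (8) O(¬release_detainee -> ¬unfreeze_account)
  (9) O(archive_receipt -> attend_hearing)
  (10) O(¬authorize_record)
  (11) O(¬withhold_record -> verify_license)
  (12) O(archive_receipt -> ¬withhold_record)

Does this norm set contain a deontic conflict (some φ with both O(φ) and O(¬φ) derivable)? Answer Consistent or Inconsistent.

Consistent

Premise 4 is O(record_report -> ¬approve_roster), but O(record_report) is not derivable from the premises, so it does not yield O(¬approve_roster).
So O(¬approve_roster) is not derivable, and the apparent clash with O(approve_roster) does not arise.
A world satisfying every obligation exists (e.g. approve_roster=true, archive_receipt=false, attend_hearing=false, authorize_record=false, log_out=false, record_report=false, release_detainee=true, retain_report=false, unfreeze_account=true, verify_license=false, withhold_record=true); no atom is both obligatory and forbidden, so the set is consistent.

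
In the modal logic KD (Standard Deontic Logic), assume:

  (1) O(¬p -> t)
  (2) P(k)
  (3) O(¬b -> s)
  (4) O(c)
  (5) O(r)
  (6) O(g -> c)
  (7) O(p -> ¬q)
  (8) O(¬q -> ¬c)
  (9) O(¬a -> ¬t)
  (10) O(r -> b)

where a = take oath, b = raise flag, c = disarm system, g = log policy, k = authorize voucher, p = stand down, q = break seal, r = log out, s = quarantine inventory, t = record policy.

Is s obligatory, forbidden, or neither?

Premise 3 is O(¬b -> s), but O(¬b) is not derivable from the premises, so it does not yield O(s).
No premise or chain of K-axiom applications forces O(s), and none forces O(¬s). So s is neither obligatory nor forbidden under these norms.

Neither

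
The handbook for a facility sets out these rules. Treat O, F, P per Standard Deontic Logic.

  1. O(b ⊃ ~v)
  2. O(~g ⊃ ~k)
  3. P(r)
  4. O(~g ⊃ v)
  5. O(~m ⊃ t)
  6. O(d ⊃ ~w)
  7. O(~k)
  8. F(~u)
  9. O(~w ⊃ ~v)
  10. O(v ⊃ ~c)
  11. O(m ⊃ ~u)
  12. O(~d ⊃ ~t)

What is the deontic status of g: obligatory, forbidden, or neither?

Obligatory

F(~u) at premise 8 means O(u).
Premise 11, O(m ⊃ ~u), contraposes to O(u ⊃ ~m); with O(u) we get O(~m).
Applying K to premise 5 (O(~m ⊃ t)) and O(~m) yields O(t).
Premise 12 is O(~d ⊃ ~t); contrapositively O(t ⊃ d). Since O(t) holds, K gives O(d).
From O(d) and premise 6, O(d ⊃ ~w), we obtain O(~w).
With premise 9, O(~w ⊃ ~v), the K-axiom yields O(~v).
Premise 4 is O(~g ⊃ v); contrapositively O(~v ⊃ g). Since O(~v) holds, K gives O(g).
Premises 1, 2, 3, 7, 10 do not contribute to this derivation.
Hence g is obligatory.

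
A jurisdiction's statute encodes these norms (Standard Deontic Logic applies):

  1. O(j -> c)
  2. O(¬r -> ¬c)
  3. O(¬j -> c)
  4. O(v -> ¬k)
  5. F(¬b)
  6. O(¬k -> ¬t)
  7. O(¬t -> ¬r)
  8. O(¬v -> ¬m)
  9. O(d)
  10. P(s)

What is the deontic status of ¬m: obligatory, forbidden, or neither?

Premises 1 and 3 cover both cases: O(j -> c) and O(¬j -> c). Since j ∨ ¬j is a tautology, O(c) follows.
Premise 2, O(¬r -> ¬c), contraposes to O(c -> r); with O(c) we get O(r).
Premise 7, O(¬t -> ¬r), contraposes to O(r -> t); with O(r) we get O(t).
Premise 6, O(¬k -> ¬t), contraposes to O(t -> k); with O(t) we get O(k).
Premise 4 is O(v -> ¬k); contrapositively O(k -> ¬v). Since O(k) holds, K gives O(¬v).
From O(¬v) and premise 8, O(¬v -> ¬m), we obtain O(¬m).
Premises 5, 9, 10 do not contribute to this derivation.
Hence ¬m is obligatory.

Obligatory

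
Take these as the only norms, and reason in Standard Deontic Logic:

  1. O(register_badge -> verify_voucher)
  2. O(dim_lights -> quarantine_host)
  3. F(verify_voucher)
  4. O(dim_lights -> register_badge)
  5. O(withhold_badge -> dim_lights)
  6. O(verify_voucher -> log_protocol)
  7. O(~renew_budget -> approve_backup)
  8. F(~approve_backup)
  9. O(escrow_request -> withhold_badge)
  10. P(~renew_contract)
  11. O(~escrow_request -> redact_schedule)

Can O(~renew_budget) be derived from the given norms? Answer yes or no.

No

Premise 7 is O(~renew_budget -> approve_backup); even if O(approve_backup) held, inferring O(~renew_budget) would be affirming the consequent — invalid.
No other premise forces O(~renew_budget). An ideal world satisfying every premise can still have ~renew_budget false, so O(~renew_budget) is not derivable.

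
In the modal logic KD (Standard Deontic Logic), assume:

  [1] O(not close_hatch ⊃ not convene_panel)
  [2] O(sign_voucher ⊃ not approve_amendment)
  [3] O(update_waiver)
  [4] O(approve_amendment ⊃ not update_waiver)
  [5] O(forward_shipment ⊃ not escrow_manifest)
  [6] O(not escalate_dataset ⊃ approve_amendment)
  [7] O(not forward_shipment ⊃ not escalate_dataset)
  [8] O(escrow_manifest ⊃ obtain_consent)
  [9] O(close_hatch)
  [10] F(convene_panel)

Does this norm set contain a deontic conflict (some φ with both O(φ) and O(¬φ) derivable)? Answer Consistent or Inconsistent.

Premise 1 is O(not close_hatch ⊃ not convene_panel); even if O(not convene_panel) held, inferring O(not close_hatch) would be affirming the consequent — invalid.
So O(not close_hatch) is not derivable, and the apparent clash with O(close_hatch) does not arise.
A world satisfying every obligation exists (e.g. approve_amendment=false, close_hatch=true, convene_panel=false, escalate_dataset=true, escrow_manifest=false, forward_shipment=true, obtain_consent=false, sign_voucher=false, update_waiver=true); no atom is both obligatory and forbidden, so the set is consistent.

Consistent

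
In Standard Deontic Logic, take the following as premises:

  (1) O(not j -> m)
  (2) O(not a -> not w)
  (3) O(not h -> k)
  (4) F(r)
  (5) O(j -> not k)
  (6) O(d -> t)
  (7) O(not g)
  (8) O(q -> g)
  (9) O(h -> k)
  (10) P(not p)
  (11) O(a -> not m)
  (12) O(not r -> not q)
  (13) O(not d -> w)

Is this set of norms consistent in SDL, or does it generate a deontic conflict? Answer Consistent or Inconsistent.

Consistent

Premise 8 is O(q -> g), but O(q) is not derivable from the premises, so it does not yield O(g).
So O(g) is not derivable, and the apparent clash with O(not g) does not arise.
A world satisfying every obligation exists (e.g. a=false, d=true, g=false, h=false, j=false, k=true, m=true, p=false, q=false, r=false, t=true, w=false); no atom is both obligatory and forbidden, so the set is consistent.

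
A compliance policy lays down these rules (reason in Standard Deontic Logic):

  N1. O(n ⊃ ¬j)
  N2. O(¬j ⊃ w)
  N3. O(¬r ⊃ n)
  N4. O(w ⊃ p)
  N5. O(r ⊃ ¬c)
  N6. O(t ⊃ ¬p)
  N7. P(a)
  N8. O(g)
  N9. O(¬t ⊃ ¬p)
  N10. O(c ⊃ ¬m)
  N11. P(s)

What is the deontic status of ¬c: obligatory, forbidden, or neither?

Obligatory

By case analysis on t: premise 6 gives O(t ⊃ ¬p) and premise 9 gives O(¬t ⊃ ¬p), so O(¬p) either way.
Premise 4, O(w ⊃ p), contraposes to O(¬p ⊃ ¬w); with O(¬p) we get O(¬w).
Premise 2 is O(¬j ⊃ w); contrapositively O(¬w ⊃ j). Since O(¬w) holds, K gives O(j).
Premise 1, O(n ⊃ ¬j), contraposes to O(j ⊃ ¬n); with O(j) we get O(¬n).
Premise 3 is O(¬r ⊃ n); contrapositively O(¬n ⊃ r). Since O(¬n) holds, K gives O(r).
Premise 5 is O(r ⊃ ¬c); since O(r), deontic closure gives O(¬c).
Premises 7, 8, 10, 11 do not contribute to this derivation.
Hence ¬c is obligatory.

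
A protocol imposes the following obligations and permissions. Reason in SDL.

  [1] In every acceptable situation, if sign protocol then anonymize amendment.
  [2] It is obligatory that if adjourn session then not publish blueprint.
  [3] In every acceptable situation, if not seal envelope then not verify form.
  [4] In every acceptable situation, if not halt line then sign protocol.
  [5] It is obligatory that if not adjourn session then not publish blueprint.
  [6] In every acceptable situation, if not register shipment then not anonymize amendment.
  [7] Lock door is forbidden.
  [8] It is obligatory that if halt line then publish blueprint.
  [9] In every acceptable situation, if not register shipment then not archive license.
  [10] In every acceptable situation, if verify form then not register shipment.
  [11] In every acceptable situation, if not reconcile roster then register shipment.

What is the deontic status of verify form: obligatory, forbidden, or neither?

Forbidden

By case analysis on adjourn_session: premise 2 gives O(adjourn_session → ¬publish_blueprint) and premise 5 gives O(¬adjourn_session → ¬publish_blueprint), so O(¬publish_blueprint) either way.
Premise 8, O(halt_line → publish_blueprint), contraposes to O(¬publish_blueprint → ¬halt_line); with O(¬publish_blueprint) we get O(¬halt_line).
Premise 4 is O(¬halt_line → sign_protocol); since O(¬halt_line), deontic closure gives O(sign_protocol).
With premise 1, O(sign_protocol → anonymize_amendment), the K-axiom yields O(anonymize_amendment).
The contrapositive of premise 6 (O(¬register_shipment → ¬anonymize_amendment)) is O(anonymize_amendment → register_shipment), and O(anonymize_amendment) is already established, so O(register_shipment).
Premise 10, O(verify_form → ¬register_shipment), contraposes to O(register_shipment → ¬verify_form); with O(register_shipment) we get O(¬verify_form).
Premises 3, 7, 9, 11 do not contribute to this derivation.
Thus O(¬verify_form), which is F(verify_form): verify_form is forbidden.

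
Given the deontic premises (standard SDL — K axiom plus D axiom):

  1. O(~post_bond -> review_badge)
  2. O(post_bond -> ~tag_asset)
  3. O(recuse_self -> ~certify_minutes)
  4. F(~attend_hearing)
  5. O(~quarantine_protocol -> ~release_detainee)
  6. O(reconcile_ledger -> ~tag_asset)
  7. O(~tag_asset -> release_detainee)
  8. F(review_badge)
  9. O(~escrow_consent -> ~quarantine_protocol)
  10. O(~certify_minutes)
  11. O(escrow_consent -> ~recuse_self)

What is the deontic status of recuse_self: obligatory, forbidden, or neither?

Forbidden

Premise 8 is F(review_badge), i.e. O(~review_badge).
Premise 1 is O(~post_bond -> review_badge); contrapositively O(~review_badge -> post_bond). Since O(~review_badge) holds, K gives O(post_bond).
From O(post_bond) and premise 2, O(post_bond -> ~tag_asset), we obtain O(~tag_asset).
With premise 7, O(~tag_asset -> release_detainee), the K-axiom yields O(release_detainee).
Premise 5 is O(~quarantine_protocol -> ~release_detainee); contrapositively O(release_detainee -> quarantine_protocol). Since O(release_detainee) holds, K gives O(quarantine_protocol).
The contrapositive of premise 9 (O(~escrow_consent -> ~quarantine_protocol)) is O(quarantine_protocol -> escrow_consent), and O(quarantine_protocol) is already established, so O(escrow_consent).
Premise 11 is O(escrow_consent -> ~recuse_self); since O(escrow_consent), deontic closure gives O(~recuse_self).
Premises 3, 4, 6, 10 do not contribute to this derivation.
Thus O(~recuse_self), which is F(recuse_self): recuse_self is forbidden.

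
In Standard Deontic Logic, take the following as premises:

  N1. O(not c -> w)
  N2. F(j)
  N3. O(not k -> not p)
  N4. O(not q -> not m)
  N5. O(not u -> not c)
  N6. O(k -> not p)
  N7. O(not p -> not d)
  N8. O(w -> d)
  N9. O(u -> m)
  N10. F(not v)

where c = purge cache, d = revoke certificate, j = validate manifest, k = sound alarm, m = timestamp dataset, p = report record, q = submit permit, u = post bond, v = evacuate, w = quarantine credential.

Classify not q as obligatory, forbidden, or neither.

Forbidden

Premises 6 and 3 are O(k -> not p) and O(not k -> not p); every ideal world satisfies k or not k, so in either case not p holds — hence O(not p).
From O(not p) and premise 7, O(not p -> not d), we obtain O(not d).
The contrapositive of premise 8 (O(w -> d)) is O(not d -> not w), and O(not d) is already established, so O(not w).
The contrapositive of premise 1 (O(not c -> w)) is O(not w -> c), and O(not w) is already established, so O(c).
Premise 5 is O(not u -> not c); contrapositively O(c -> u). Since O(c) holds, K gives O(u).
Applying K to premise 9 (O(u -> m)) and O(u) yields O(m).
Premise 4 is O(not q -> not m); contrapositively O(m -> q). Since O(m) holds, K gives O(q).
Premises 2, 10 do not contribute to this derivation.
Thus O(q), which is F(not q): not q is forbidden.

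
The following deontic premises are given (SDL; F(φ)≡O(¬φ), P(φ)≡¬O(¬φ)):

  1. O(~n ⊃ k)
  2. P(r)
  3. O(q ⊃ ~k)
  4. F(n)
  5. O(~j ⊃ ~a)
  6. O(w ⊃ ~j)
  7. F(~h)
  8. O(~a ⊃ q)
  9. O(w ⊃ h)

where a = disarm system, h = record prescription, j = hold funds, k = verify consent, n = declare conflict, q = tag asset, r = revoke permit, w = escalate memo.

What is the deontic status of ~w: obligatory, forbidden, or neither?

F(n) at premise 4 means O(~n).
With premise 1, O(~n ⊃ k), the K-axiom yields O(k).
Premise 3, O(q ⊃ ~k), contraposes to O(k ⊃ ~q); with O(k) we get O(~q).
The contrapositive of premise 8 (O(~a ⊃ q)) is O(~q ⊃ a), and O(~q) is already established, so O(a).
Premise 5, O(~j ⊃ ~a), contraposes to O(a ⊃ j); with O(a) we get O(j).
Premise 6, O(w ⊃ ~j), contraposes to O(j ⊃ ~w); with O(j) we get O(~w).
Premises 2, 7, 9 do not contribute to this derivation.
Hence ~w is obligatory.

Obligatory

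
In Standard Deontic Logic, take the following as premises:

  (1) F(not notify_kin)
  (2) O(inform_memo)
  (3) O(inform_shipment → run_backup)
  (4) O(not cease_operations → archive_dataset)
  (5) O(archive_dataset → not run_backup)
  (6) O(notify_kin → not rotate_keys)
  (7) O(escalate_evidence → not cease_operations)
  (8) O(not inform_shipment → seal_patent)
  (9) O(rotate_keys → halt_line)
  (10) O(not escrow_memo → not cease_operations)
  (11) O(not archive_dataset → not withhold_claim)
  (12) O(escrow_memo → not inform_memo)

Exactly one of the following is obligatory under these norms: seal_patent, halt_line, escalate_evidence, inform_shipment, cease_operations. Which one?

seal_patent

From premise 2 we have O(inform_memo).
Premise 12 is O(escrow_memo → not inform_memo); contrapositively O(inform_memo → not escrow_memo). Since O(inform_memo) holds, K gives O(not escrow_memo).
Premise 10 is O(not escrow_memo → not cease_operations); since O(not escrow_memo), deontic closure gives O(not cease_operations).
Applying K to premise 4 (O(not cease_operations → archive_dataset)) and O(not cease_operations) yields O(archive_dataset).
Applying K to premise 5 (O(archive_dataset → not run_backup)) and O(archive_dataset) yields O(not run_backup).
Premise 3, O(inform_shipment → run_backup), contraposes to O(not run_backup → not inform_shipment); with O(not run_backup) we get O(not inform_shipment).
Premise 8 is O(not inform_shipment → seal_patent); since O(not inform_shipment), deontic closure gives O(seal_patent).
So O(seal_patent) holds — seal_patent is obligatory. None of the other listed options is made obligatory by any chain of premises.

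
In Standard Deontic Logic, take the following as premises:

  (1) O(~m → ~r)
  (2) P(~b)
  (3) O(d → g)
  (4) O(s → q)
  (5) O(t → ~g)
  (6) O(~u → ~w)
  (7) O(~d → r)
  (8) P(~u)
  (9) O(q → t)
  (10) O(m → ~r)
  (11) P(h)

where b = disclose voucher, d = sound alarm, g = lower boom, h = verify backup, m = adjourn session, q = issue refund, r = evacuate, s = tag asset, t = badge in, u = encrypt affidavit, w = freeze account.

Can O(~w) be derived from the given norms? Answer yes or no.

No

Premise 6 is O(~u → ~w), but O(~u) is not derivable from the premises (the permission P(~u) asserts only ~O(u), not O(~u)), so it does not yield O(~w).
No other premise forces O(~w). An ideal world satisfying every premise can still have ~w false, so O(~w) is not derivable.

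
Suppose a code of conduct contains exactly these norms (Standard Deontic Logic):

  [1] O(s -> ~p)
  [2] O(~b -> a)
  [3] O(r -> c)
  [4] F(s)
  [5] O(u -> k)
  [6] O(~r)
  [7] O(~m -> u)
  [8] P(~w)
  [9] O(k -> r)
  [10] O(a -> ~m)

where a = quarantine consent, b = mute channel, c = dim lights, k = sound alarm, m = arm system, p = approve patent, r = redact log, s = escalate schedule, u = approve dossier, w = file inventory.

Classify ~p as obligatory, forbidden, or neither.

Premise 1 is O(s -> ~p), but O(s) is not derivable from the premises, so it does not yield O(~p).
No premise or chain of K-axiom applications forces O(~p), and none forces O(p). So ~p is neither obligatory nor forbidden under these norms.

Neither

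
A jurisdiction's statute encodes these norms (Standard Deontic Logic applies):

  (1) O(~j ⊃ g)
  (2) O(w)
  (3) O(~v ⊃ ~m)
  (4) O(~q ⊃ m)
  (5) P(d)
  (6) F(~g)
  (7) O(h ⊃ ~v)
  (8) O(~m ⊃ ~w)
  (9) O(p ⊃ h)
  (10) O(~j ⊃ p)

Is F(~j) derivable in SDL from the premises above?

Premise 2 gives O(w).
Premise 8 is O(~m ⊃ ~w); contrapositively O(w ⊃ m). Since O(w) holds, K gives O(m).
Premise 3, O(~v ⊃ ~m), contraposes to O(m ⊃ v); with O(m) we get O(v).
Premise 7, O(h ⊃ ~v), contraposes to O(v ⊃ ~h); with O(v) we get O(~h).
Premise 9 is O(p ⊃ h); contrapositively O(~h ⊃ ~p). Since O(~h) holds, K gives O(~p).
Premise 10 is O(~j ⊃ p); contrapositively O(~p ⊃ j). Since O(~p) holds, K gives O(j).
Premises 1, 4, 5, 6 do not contribute to this derivation.
So O(j) holds, i.e. F(~j). The claim follows.

Yes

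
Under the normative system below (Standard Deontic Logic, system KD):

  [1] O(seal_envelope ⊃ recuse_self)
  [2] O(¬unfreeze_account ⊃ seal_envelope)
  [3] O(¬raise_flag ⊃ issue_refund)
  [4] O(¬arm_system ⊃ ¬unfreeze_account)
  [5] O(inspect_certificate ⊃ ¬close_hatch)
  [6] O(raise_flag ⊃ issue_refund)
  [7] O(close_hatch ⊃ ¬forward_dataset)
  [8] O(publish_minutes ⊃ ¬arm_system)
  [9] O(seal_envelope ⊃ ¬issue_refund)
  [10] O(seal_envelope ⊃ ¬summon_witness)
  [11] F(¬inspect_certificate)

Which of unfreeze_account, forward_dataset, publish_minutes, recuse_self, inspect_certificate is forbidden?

publish_minutes

Premises 3 and 6 cover both cases: O(¬raise_flag ⊃ issue_refund) and O(raise_flag ⊃ issue_refund). Since ¬raise_flag ∨ raise_flag is a tautology, O(issue_refund) follows.
Premise 9 is O(seal_envelope ⊃ ¬issue_refund); contrapositively O(issue_refund ⊃ ¬seal_envelope). Since O(issue_refund) holds, K gives O(¬seal_envelope).
Premise 2, O(¬unfreeze_account ⊃ seal_envelope), contraposes to O(¬seal_envelope ⊃ unfreeze_account); with O(¬seal_envelope) we get O(unfreeze_account).
Premise 4 is O(¬arm_system ⊃ ¬unfreeze_account); contrapositively O(unfreeze_account ⊃ arm_system). Since O(unfreeze_account) holds, K gives O(arm_system).
Premise 8 is O(publish_minutes ⊃ ¬arm_system); contrapositively O(arm_system ⊃ ¬publish_minutes). Since O(arm_system) holds, K gives O(¬publish_minutes).
So O(¬publish_minutes) holds, i.e. publish_minutes is forbidden. None of the other listed options is forbidden under the premises.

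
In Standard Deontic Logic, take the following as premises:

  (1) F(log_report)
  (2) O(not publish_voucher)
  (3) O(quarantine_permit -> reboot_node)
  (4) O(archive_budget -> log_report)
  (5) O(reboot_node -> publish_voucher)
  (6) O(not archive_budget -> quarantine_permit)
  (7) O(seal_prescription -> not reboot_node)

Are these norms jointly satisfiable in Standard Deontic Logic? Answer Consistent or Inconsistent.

Premise 2 states O(not publish_voucher) outright.
Premise 5, O(reboot_node -> publish_voucher), contraposes to O(not publish_voucher -> not reboot_node); with O(not publish_voucher) we get O(not reboot_node).
The contrapositive of premise 3 (O(quarantine_permit -> reboot_node)) is O(not reboot_node -> not quarantine_permit), and O(not reboot_node) is already established, so O(not quarantine_permit).
Premise 6, O(not archive_budget -> quarantine_permit), contraposes to O(not quarantine_permit -> archive_budget); with O(not quarantine_permit) we get O(archive_budget).
From O(archive_budget) and premise 4, O(archive_budget -> log_report), we obtain O(log_report).
However, F(log_report) at premise 1 amounts to O(not log_report).
We now have both O(log_report) and O(not log_report) — log_report is simultaneously obligatory and forbidden, violating the D-axiom.

Inconsistent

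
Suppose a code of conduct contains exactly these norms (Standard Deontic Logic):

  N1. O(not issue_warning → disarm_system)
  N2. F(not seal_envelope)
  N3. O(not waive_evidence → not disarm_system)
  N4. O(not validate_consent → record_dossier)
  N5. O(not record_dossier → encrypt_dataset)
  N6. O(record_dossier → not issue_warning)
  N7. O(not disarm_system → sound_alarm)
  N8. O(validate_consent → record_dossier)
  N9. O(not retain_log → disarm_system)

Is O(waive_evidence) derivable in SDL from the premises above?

By case analysis on validate_consent: premise 8 gives O(validate_consent → record_dossier) and premise 4 gives O(not validate_consent → record_dossier), so O(record_dossier) either way.
Premise 6 is O(record_dossier → not issue_warning); since O(record_dossier), deontic closure gives O(not issue_warning).
With premise 1, O(not issue_warning → disarm_system), the K-axiom yields O(disarm_system).
Premise 3, O(not waive_evidence → not disarm_system), contraposes to O(disarm_system → waive_evidence); with O(disarm_system) we get O(waive_evidence).
Premises 2, 5, 7, 9 do not contribute to this derivation.
So O(waive_evidence) follows.

Yes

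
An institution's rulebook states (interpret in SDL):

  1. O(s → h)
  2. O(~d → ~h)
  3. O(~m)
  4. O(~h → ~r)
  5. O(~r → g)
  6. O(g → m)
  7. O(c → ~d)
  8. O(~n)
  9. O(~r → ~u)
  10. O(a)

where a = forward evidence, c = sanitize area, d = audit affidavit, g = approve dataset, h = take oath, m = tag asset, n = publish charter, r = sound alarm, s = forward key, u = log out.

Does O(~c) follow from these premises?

From premise 3 we have O(~m).
Premise 6, O(g → m), contraposes to O(~m → ~g); with O(~m) we get O(~g).
The contrapositive of premise 5 (O(~r → g)) is O(~g → r), and O(~g) is already established, so O(r).
Premise 4 is O(~h → ~r); contrapositively O(r → h). Since O(r) holds, K gives O(h).
The contrapositive of premise 2 (O(~d → ~h)) is O(h → d), and O(h) is already established, so O(d).
Premise 7, O(c → ~d), contraposes to O(d → ~c); with O(d) we get O(~c).
Premises 1, 8, 9, 10 do not contribute to this derivation.
So O(~c) follows.

Yes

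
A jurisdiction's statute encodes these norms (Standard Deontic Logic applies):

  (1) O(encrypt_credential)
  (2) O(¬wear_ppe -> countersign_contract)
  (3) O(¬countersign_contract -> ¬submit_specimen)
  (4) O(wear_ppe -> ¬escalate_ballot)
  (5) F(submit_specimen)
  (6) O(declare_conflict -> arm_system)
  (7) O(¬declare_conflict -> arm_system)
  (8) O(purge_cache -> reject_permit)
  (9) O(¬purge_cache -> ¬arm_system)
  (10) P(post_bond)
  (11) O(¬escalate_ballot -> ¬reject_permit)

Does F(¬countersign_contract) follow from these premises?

By case analysis on declare_conflict: premise 6 gives O(declare_conflict -> arm_system) and premise 7 gives O(¬declare_conflict -> arm_system), so O(arm_system) either way.
Premise 9 is O(¬purge_cache -> ¬arm_system); contrapositively O(arm_system -> purge_cache). Since O(arm_system) holds, K gives O(purge_cache).
With premise 8, O(purge_cache -> reject_permit), the K-axiom yields O(reject_permit).
Premise 11 is O(¬escalate_ballot -> ¬reject_permit); contrapositively O(reject_permit -> escalate_ballot). Since O(reject_permit) holds, K gives O(escalate_ballot).
Premise 4 is O(wear_ppe -> ¬escalate_ballot); contrapositively O(escalate_ballot -> ¬wear_ppe). Since O(escalate_ballot) holds, K gives O(¬wear_ppe).
With premise 2, O(¬wear_ppe -> countersign_contract), the K-axiom yields O(countersign_contract).
Premises 1, 3, 5, 10 do not contribute to this derivation.
So O(countersign_contract) holds, i.e. F(¬countersign_contract). The claim follows.

Yes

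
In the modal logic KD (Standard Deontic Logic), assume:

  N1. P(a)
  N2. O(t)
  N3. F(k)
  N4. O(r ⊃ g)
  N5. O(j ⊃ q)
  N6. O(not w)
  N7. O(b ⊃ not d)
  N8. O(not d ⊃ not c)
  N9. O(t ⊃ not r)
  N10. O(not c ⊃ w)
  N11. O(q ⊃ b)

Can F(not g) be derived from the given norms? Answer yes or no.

Premise 4 is O(r ⊃ g), but O(r) is not derivable from the premises, so it does not yield O(g).
No other premise forces O(g). An ideal world satisfying every premise can still have not g true, so F(not g) is not derivable.

No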